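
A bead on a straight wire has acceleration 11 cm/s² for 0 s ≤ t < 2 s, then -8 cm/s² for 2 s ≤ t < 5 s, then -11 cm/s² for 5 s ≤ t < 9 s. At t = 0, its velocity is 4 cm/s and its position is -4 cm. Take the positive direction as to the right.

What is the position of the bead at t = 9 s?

On each constant-a segment, Δv = aΔt and Δx = v₀Δt + ½aΔt²; chain segment to segment.
0–2 s: v starts 4 cm/s; Δx = 4·2 + ½·11·2² = 30 cm; v ends 26 cm/s.
2–5 s: v starts 26 cm/s; Δx = 26·3 + ½·-8·3² = 42 cm; v ends 2 cm/s.
5–9 s: v starts 2 cm/s; Δx = 2·4 + ½·-11·4² = -80 cm; v ends -42 cm/s.
x(9) = -4 + Σ Δx = -12 cm.

-12 cm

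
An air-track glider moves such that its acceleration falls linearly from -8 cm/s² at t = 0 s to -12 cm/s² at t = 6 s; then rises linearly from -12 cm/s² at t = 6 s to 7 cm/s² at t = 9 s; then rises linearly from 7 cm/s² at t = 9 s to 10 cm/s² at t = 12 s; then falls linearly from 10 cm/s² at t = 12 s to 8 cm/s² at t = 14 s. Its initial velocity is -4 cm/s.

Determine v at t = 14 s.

Δv equals the area under the a-t graph; then v = v₀ + Δv.
0–6 s: ½(-8 + -12)(6) = -60 cm/s
6–9 s: ½(-12 + 7)(3) = -7.5 cm/s
9–12 s: ½(7 + 10)(3) = 25.5 cm/s
12–14 s: ½(10 + 8)(2) = 18 cm/s
Δv = -24 cm/s, so v(14) = -4 + (-24) = -28 cm/s.

-28 cm/s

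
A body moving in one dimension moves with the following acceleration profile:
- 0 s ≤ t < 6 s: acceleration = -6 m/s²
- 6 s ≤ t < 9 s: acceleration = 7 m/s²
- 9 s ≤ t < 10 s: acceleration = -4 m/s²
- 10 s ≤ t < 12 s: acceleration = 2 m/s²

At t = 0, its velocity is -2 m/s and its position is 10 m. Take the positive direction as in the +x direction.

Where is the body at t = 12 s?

-249.5 m

On each constant-a segment, Δv = aΔt and Δx = v₀Δt + ½aΔt²; chain segment to segment.
0–6 s: v starts -2 m/s; Δx = -2·6 + ½·-6·6² = -120 m; v ends -38 m/s.
6–9 s: v starts -38 m/s; Δx = -38·3 + ½·7·3² = -82.5 m; v ends -17 m/s.
9–10 s: v starts -17 m/s; Δx = -17·1 + ½·-4·1² = -19 m; v ends -21 m/s.
10–12 s: v starts -21 m/s; Δx = -21·2 + ½·2·2² = -38 m; v ends -17 m/s.
x(12) = 10 + Σ Δx = -249.5 m.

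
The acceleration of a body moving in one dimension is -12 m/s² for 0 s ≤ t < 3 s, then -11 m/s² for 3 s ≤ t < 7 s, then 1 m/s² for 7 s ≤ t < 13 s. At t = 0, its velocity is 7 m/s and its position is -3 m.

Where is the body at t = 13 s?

-660 m

On each constant-a segment, Δv = aΔt and Δx = v₀Δt + ½aΔt²; chain segment to segment.
0–3 s: v starts 7 m/s; Δx = 7·3 + ½·-12·3² = -33 m; v ends -29 m/s.
3–7 s: v starts -29 m/s; Δx = -29·4 + ½·-11·4² = -204 m; v ends -73 m/s.
7–13 s: v starts -73 m/s; Δx = -73·6 + ½·1·6² = -420 m; v ends -67 m/s.
x(13) = -3 + Σ Δx = -660 m.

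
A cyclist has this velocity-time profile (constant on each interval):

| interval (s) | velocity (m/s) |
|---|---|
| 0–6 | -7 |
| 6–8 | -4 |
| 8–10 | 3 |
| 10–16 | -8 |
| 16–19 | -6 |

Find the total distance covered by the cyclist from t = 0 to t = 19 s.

122 m

Total distance travelled is ∫|v| dt — sum the magnitudes of each area piece.
0–6 s: |-7| × 6 = 42 m
6–8 s: |-4| × 2 = 8 m
8–10 s: |3| × 2 = 6 m
10–16 s: |-8| × 6 = 48 m
16–19 s: |-6| × 3 = 18 m
Total distance = 122 m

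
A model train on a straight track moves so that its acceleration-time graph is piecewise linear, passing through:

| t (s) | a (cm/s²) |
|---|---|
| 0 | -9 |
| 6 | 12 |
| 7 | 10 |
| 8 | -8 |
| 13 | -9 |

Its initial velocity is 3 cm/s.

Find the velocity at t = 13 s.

-18.5 cm/s

Δv equals the area under the a-t graph; then v = v₀ + Δv.
0–6 s: ½(-9 + 12)(6) = 9 cm/s
6–7 s: ½(12 + 10)(1) = 11 cm/s
7–8 s: ½(10 + -8)(1) = 1 cm/s
8–13 s: ½(-8 + -9)(5) = -42.5 cm/s
Δv = -21.5 cm/s, so v(13) = 3 + (-21.5) = -18.5 cm/s.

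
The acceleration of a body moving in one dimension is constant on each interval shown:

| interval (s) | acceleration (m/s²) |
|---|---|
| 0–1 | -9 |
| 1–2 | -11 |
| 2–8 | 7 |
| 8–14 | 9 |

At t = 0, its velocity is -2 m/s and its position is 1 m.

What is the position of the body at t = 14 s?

On each constant-a segment, Δv = aΔt and Δx = v₀Δt + ½aΔt²; chain segment to segment.
0–1 s: v starts -2 m/s; Δx = -2·1 + ½·-9·1² = -6.5 m; v ends -11 m/s.
1–2 s: v starts -11 m/s; Δx = -11·1 + ½·-11·1² = -16.5 m; v ends -22 m/s.
2–8 s: v starts -22 m/s; Δx = -22·6 + ½·7·6² = -6 m; v ends 20 m/s.
8–14 s: v starts 20 m/s; Δx = 20·6 + ½·9·6² = 282 m; v ends 74 m/s.
x(14) = 1 + Σ Δx = 254 m.

254 m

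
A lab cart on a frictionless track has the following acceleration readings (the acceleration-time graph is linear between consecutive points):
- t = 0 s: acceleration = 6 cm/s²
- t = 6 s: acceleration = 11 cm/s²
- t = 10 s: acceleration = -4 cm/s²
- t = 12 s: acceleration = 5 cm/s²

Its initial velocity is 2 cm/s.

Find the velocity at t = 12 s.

68 cm/s

Δv equals the area under the a-t graph; then v = v₀ + Δv.
0–6 s: ½(6 + 11)(6) = 51 cm/s
6–10 s: ½(11 + -4)(4) = 14 cm/s
10–12 s: ½(-4 + 5)(2) = 1 cm/s
Δv = 66 cm/s, so v(12) = 2 + (66) = 68 cm/s.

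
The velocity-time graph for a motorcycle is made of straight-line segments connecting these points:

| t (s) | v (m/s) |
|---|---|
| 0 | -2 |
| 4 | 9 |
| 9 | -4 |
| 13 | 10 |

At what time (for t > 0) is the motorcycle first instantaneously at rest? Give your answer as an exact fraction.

v changes sign on 0–4 s (from -2 to 9); the graph is linear there, so v = 0 at t = 0 + (2)·(4 − 0)/(9 − -2) = 8/11 s.

t = 8/11 s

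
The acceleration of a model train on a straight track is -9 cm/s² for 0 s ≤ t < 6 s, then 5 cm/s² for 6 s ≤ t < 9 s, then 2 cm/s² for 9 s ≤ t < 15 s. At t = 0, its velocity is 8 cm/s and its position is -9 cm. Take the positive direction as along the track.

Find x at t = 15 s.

-388.5 cm

On each constant-a segment, Δv = aΔt and Δx = v₀Δt + ½aΔt²; chain segment to segment.
0–6 s: v starts 8 cm/s; Δx = 8·6 + ½·-9·6² = -114 cm; v ends -46 cm/s.
6–9 s: v starts -46 cm/s; Δx = -46·3 + ½·5·3² = -115.5 cm; v ends -31 cm/s.
9–15 s: v starts -31 cm/s; Δx = -31·6 + ½·2·6² = -150 cm; v ends -19 cm/s.
x(15) = -9 + Σ Δx = -388.5 cm.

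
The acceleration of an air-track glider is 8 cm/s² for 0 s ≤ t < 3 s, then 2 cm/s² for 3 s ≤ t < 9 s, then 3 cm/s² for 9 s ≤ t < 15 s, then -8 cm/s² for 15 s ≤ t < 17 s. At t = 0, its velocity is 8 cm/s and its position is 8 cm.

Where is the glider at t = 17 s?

On each constant-a segment, Δv = aΔt and Δx = v₀Δt + ½aΔt²; chain segment to segment.
0–3 s: v starts 8 cm/s; Δx = 8·3 + ½·8·3² = 60 cm; v ends 32 cm/s.
3–9 s: v starts 32 cm/s; Δx = 32·6 + ½·2·6² = 228 cm; v ends 44 cm/s.
9–15 s: v starts 44 cm/s; Δx = 44·6 + ½·3·6² = 318 cm; v ends 62 cm/s.
15–17 s: v starts 62 cm/s; Δx = 62·2 + ½·-8·2² = 108 cm; v ends 46 cm/s.
x(17) = 8 + Σ Δx = 722 cm.

722 cm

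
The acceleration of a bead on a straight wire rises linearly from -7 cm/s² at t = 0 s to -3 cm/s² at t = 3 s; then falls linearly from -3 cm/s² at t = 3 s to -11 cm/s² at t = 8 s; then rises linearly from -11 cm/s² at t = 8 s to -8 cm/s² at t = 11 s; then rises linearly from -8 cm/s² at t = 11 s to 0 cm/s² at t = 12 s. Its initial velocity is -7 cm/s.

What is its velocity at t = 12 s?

Δv equals the area under the a-t graph; then v = v₀ + Δv.
0–3 s: ½(-7 + -3)(3) = -15 cm/s
3–8 s: ½(-3 + -11)(5) = -35 cm/s
8–11 s: ½(-11 + -8)(3) = -28.5 cm/s
11–12 s: ½(-8 + 0)(1) = -4 cm/s
Δv = -82.5 cm/s, so v(12) = -7 + (-82.5) = -89.5 cm/s.

-89.5 cm/s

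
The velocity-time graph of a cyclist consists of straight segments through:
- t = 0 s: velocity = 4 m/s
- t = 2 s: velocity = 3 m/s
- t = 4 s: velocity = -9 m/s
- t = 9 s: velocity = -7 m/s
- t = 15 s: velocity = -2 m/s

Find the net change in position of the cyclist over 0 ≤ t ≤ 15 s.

Displacement is the signed area under the v-t curve.
0–2 s: ½(4 + 3)(2) = 7 m
2–4 s: ½(3 + -9)(2) = -6 m
4–9 s: ½(-9 + -7)(5) = -40 m
9–15 s: ½(-7 + -2)(6) = -27 m
Net displacement = -66 m

-66 m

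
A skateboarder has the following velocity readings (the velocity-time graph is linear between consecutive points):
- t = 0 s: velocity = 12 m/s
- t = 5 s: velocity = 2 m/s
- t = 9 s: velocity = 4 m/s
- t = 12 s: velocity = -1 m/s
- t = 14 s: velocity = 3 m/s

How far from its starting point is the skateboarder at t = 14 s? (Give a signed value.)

53.5 m

Net displacement equals the area under the velocity-time graph (areas below the axis count negative).
0–5 s: ½(12 + 2)(5) = 35 m
5–9 s: ½(2 + 4)(4) = 12 m
9–12 s: ½(4 + -1)(3) = 4.5 m
12–14 s: ½(-1 + 3)(2) = 2 m
Net displacement = 53.5 m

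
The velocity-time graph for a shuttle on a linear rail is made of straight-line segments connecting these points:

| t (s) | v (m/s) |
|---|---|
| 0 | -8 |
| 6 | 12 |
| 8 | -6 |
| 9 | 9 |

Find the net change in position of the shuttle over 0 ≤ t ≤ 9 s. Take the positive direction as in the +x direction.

19.5 m

Displacement is the signed area under the v-t curve.
0–6 s: ½(-8 + 12)(6) = 12 m
6–8 s: ½(12 + -6)(2) = 6 m
8–9 s: ½(-6 + 9)(1) = 1.5 m
Net displacement = 19.5 m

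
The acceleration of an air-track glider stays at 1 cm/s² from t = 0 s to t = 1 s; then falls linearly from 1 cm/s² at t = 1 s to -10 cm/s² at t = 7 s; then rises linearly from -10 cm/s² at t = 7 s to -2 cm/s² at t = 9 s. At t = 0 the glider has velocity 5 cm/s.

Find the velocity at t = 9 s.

Δv equals the area under the a-t graph; then v = v₀ + Δv.
0–1 s: 1 × 1 = 1 cm/s
1–7 s: ½(1 + -10)(6) = -27 cm/s
7–9 s: ½(-10 + -2)(2) = -12 cm/s
Δv = -38 cm/s, so v(9) = 5 + (-38) = -33 cm/s.

-33 cm/s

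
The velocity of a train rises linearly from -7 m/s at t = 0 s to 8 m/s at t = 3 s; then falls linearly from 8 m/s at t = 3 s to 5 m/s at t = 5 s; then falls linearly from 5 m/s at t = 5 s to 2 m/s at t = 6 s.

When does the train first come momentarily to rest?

t = 1.4 s

v changes sign on 0–3 s (from -7 to 8); the graph is linear there, so v = 0 at t = 0 + (7)·(3 − 0)/(8 − -7) = 1.4 s.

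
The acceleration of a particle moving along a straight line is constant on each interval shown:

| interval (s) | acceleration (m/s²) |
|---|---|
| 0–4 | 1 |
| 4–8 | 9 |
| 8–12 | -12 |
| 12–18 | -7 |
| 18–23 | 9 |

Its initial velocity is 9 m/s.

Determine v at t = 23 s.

4 m/s

Δv equals the area under the a-t graph; then v = v₀ + Δv.
0–4 s: 1 × 4 = 4 m/s
4–8 s: 9 × 4 = 36 m/s
8–12 s: -12 × 4 = -48 m/s
12–18 s: -7 × 6 = -42 m/s
18–23 s: 9 × 5 = 45 m/s
Δv = -5 m/s, so v(23) = 9 + (-5) = 4 m/s.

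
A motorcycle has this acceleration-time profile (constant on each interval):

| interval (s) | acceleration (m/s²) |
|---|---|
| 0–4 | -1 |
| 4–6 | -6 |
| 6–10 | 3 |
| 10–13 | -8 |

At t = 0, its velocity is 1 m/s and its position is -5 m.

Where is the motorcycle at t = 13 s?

-108 m

On each constant-a segment, Δv = aΔt and Δx = v₀Δt + ½aΔt²; chain segment to segment.
0–4 s: v starts 1 m/s; Δx = 1·4 + ½·-1·4² = -4 m; v ends -3 m/s.
4–6 s: v starts -3 m/s; Δx = -3·2 + ½·-6·2² = -18 m; v ends -15 m/s.
6–10 s: v starts -15 m/s; Δx = -15·4 + ½·3·4² = -36 m; v ends -3 m/s.
10–13 s: v starts -3 m/s; Δx = -3·3 + ½·-8·3² = -45 m; v ends -27 m/s.
x(13) = -5 + Σ Δx = -108 m.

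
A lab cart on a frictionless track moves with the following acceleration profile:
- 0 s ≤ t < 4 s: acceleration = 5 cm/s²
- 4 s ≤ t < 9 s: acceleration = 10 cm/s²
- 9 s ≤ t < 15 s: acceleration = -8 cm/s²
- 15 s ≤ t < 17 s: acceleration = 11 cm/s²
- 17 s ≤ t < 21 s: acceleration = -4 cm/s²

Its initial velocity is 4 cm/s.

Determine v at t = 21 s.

Δv equals the area under the a-t graph; then v = v₀ + Δv.
0–4 s: 5 × 4 = 20 cm/s
4–9 s: 10 × 5 = 50 cm/s
9–15 s: -8 × 6 = -48 cm/s
15–17 s: 11 × 2 = 22 cm/s
17–21 s: -4 × 4 = -16 cm/s
Δv = 28 cm/s, so v(21) = 4 + (28) = 32 cm/s.

32 cm/s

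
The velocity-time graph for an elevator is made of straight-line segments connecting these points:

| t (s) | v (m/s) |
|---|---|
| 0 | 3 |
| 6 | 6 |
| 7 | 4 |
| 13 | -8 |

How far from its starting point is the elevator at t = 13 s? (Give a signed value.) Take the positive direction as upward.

20 m

Displacement is the signed area under the v-t curve.
0–6 s: ½(3 + 6)(6) = 27 m
6–7 s: ½(6 + 4)(1) = 5 m
7–13 s: ½(4 + -8)(6) = -12 m
Net displacement = 20 m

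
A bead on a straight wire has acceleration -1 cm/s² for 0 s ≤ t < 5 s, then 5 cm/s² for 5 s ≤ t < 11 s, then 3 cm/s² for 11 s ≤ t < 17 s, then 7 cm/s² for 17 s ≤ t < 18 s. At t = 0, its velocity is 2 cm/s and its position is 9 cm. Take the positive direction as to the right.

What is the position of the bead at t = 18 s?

On each constant-a segment, Δv = aΔt and Δx = v₀Δt + ½aΔt²; chain segment to segment.
0–5 s: v starts 2 cm/s; Δx = 2·5 + ½·-1·5² = -2.5 cm; v ends -3 cm/s.
5–11 s: v starts -3 cm/s; Δx = -3·6 + ½·5·6² = 72 cm; v ends 27 cm/s.
11–17 s: v starts 27 cm/s; Δx = 27·6 + ½·3·6² = 216 cm; v ends 45 cm/s.
17–18 s: v starts 45 cm/s; Δx = 45·1 + ½·7·1² = 48.5 cm; v ends 52 cm/s.
x(18) = 9 + Σ Δx = 343 cm.

343 cm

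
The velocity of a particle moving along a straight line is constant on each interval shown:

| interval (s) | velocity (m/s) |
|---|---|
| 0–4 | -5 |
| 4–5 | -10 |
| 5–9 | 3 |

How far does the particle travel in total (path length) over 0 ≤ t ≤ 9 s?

Distance (not displacement) is the total path length: add the absolute areas under v-t.
0–4 s: |-5| × 4 = 20 m
4–5 s: |-10| × 1 = 10 m
5–9 s: |3| × 4 = 12 m
Total distance = 42 m

42 m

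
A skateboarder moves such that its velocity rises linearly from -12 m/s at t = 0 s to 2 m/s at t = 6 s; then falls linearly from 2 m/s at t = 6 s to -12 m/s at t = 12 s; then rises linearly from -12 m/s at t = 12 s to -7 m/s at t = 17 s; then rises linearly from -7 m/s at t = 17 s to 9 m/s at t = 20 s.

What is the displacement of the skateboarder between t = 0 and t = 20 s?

Net displacement equals the area under the velocity-time graph (areas below the axis count negative).
0–6 s: ½(-12 + 2)(6) = -30 m
6–12 s: ½(2 + -12)(6) = -30 m
12–17 s: ½(-12 + -7)(5) = -47.5 m
17–20 s: ½(-7 + 9)(3) = 3 m
Net displacement = -104.5 m

-104.5 m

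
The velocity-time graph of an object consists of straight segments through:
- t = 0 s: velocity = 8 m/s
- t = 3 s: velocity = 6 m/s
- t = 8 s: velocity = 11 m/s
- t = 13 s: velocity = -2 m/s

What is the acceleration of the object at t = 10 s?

Acceleration is the slope of the v-t graph on 8–13 s: (-2 − 11)/(13 − 8) = -2.6 m/s².

-2.6 m/s²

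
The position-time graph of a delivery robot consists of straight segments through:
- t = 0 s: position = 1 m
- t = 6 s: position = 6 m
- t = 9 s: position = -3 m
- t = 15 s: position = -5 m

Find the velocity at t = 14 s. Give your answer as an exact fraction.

Velocity is the slope of the x-t graph on 9–15 s: (-5 − -3)/(15 − 9) = -1/3 m/s.

-1/3 m/s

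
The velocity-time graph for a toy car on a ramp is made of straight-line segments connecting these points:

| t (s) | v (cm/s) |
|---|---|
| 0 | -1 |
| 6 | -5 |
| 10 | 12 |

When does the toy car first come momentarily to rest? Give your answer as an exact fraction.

t = 122/17 s

v changes sign on 6–10 s (from -5 to 12); the graph is linear there, so v = 0 at t = 6 + (5)·(10 − 6)/(12 − -5) = 122/17 s.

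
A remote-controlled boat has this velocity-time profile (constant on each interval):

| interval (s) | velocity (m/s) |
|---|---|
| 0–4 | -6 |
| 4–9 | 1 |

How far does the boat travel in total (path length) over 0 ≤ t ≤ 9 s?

Total distance travelled is ∫|v| dt — sum the magnitudes of each area piece.
0–4 s: |-6| × 4 = 24 m
4–9 s: |1| × 5 = 5 m
Total distance = 29 m

29 m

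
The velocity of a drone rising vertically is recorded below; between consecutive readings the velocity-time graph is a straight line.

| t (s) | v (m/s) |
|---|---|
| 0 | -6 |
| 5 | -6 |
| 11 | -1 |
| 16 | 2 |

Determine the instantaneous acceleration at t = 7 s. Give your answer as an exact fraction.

5/6 m/s²

Acceleration is the slope of the v-t graph on 5–11 s: (-1 − -6)/(11 − 5) = 5/6 m/s².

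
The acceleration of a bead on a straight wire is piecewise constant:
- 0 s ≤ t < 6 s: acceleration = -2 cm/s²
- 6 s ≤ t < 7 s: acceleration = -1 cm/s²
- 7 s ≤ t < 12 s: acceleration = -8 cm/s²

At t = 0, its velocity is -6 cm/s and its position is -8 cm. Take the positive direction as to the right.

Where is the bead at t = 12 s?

On each constant-a segment, Δv = aΔt and Δx = v₀Δt + ½aΔt²; chain segment to segment.
0–6 s: v starts -6 cm/s; Δx = -6·6 + ½·-2·6² = -72 cm; v ends -18 cm/s.
6–7 s: v starts -18 cm/s; Δx = -18·1 + ½·-1·1² = -18.5 cm; v ends -19 cm/s.
7–12 s: v starts -19 cm/s; Δx = -19·5 + ½·-8·5² = -195 cm; v ends -59 cm/s.
x(12) = -8 + Σ Δx = -293.5 cm.

-293.5 cm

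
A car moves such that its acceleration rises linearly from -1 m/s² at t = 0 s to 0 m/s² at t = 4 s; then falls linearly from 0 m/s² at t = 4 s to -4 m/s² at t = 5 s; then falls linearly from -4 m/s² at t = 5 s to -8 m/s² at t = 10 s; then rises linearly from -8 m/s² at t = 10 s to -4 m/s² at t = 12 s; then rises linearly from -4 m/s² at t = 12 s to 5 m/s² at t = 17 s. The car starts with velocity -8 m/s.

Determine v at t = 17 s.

Δv equals the area under the a-t graph; then v = v₀ + Δv.
0–4 s: ½(-1 + 0)(4) = -2 m/s
4–5 s: ½(0 + -4)(1) = -2 m/s
5–10 s: ½(-4 + -8)(5) = -30 m/s
10–12 s: ½(-8 + -4)(2) = -12 m/s
12–17 s: ½(-4 + 5)(5) = 2.5 m/s
Δv = -43.5 m/s, so v(17) = -8 + (-43.5) = -51.5 m/s.

-51.5 m/s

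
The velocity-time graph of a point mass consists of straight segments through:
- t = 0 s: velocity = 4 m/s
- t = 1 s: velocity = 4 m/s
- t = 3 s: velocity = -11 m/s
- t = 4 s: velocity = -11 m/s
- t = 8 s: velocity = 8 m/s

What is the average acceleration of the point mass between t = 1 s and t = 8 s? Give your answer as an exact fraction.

4/7 m/s²

Average acceleration = Δv/Δt = (8 − 4)/(8 − 1) = 4/7 m/s².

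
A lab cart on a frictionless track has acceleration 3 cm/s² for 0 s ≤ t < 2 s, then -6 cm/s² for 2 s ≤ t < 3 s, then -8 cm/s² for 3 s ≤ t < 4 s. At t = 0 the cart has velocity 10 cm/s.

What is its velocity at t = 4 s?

Δv equals the area under the a-t graph; then v = v₀ + Δv.
0–2 s: 3 × 2 = 6 cm/s
2–3 s: -6 × 1 = -6 cm/s
3–4 s: -8 × 1 = -8 cm/s
Δv = -8 cm/s, so v(4) = 10 + (-8) = 2 cm/s.

2 cm/s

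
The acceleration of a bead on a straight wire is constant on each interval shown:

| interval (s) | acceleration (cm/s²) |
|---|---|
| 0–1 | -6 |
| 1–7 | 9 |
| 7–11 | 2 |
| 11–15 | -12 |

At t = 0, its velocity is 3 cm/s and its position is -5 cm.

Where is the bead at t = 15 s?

On each constant-a segment, Δv = aΔt and Δx = v₀Δt + ½aΔt²; chain segment to segment.
0–1 s: v starts 3 cm/s; Δx = 3·1 + ½·-6·1² = 0 cm; v ends -3 cm/s.
1–7 s: v starts -3 cm/s; Δx = -3·6 + ½·9·6² = 144 cm; v ends 51 cm/s.
7–11 s: v starts 51 cm/s; Δx = 51·4 + ½·2·4² = 220 cm; v ends 59 cm/s.
11–15 s: v starts 59 cm/s; Δx = 59·4 + ½·-12·4² = 140 cm; v ends 11 cm/s.
x(15) = -5 + Σ Δx = 499 cm.

499 cm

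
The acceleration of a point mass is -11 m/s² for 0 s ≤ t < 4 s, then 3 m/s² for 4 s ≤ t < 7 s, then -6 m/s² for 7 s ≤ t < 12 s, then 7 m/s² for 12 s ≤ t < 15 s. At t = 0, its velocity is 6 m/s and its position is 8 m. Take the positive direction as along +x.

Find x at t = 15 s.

On each constant-a segment, Δv = aΔt and Δx = v₀Δt + ½aΔt²; chain segment to segment.
0–4 s: v starts 6 m/s; Δx = 6·4 + ½·-11·4² = -64 m; v ends -38 m/s.
4–7 s: v starts -38 m/s; Δx = -38·3 + ½·3·3² = -100.5 m; v ends -29 m/s.
7–12 s: v starts -29 m/s; Δx = -29·5 + ½·-6·5² = -220 m; v ends -59 m/s.
12–15 s: v starts -59 m/s; Δx = -59·3 + ½·7·3² = -145.5 m; v ends -38 m/s.
x(15) = 8 + Σ Δx = -522 m.

-522 m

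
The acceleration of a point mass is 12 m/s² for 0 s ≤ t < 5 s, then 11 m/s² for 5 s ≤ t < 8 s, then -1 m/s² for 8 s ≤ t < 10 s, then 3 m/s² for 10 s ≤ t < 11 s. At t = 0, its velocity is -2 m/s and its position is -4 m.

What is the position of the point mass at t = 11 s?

630 m

On each constant-a segment, Δv = aΔt and Δx = v₀Δt + ½aΔt²; chain segment to segment.
0–5 s: v starts -2 m/s; Δx = -2·5 + ½·12·5² = 140 m; v ends 58 m/s.
5–8 s: v starts 58 m/s; Δx = 58·3 + ½·11·3² = 223.5 m; v ends 91 m/s.
8–10 s: v starts 91 m/s; Δx = 91·2 + ½·-1·2² = 180 m; v ends 89 m/s.
10–11 s: v starts 89 m/s; Δx = 89·1 + ½·3·1² = 90.5 m; v ends 92 m/s.
x(11) = -4 + Σ Δx = 630 m.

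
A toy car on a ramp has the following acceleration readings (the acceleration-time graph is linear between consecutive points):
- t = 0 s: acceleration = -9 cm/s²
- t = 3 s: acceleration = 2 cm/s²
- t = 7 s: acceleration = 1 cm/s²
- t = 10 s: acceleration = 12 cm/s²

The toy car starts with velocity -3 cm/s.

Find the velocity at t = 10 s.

12 cm/s

Δv equals the area under the a-t graph; then v = v₀ + Δv.
0–3 s: ½(-9 + 2)(3) = -10.5 cm/s
3–7 s: ½(2 + 1)(4) = 6 cm/s
7–10 s: ½(1 + 12)(3) = 19.5 cm/s
Δv = 15 cm/s, so v(10) = -3 + (15) = 12 cm/s.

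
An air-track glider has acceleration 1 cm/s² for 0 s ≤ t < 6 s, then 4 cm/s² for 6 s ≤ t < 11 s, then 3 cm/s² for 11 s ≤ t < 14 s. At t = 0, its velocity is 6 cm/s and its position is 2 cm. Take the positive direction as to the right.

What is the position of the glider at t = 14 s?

275.5 cm

On each constant-a segment, Δv = aΔt and Δx = v₀Δt + ½aΔt²; chain segment to segment.
0–6 s: v starts 6 cm/s; Δx = 6·6 + ½·1·6² = 54 cm; v ends 12 cm/s.
6–11 s: v starts 12 cm/s; Δx = 12·5 + ½·4·5² = 110 cm; v ends 32 cm/s.
11–14 s: v starts 32 cm/s; Δx = 32·3 + ½·3·3² = 109.5 cm; v ends 41 cm/s.
x(14) = 2 + Σ Δx = 275.5 cm.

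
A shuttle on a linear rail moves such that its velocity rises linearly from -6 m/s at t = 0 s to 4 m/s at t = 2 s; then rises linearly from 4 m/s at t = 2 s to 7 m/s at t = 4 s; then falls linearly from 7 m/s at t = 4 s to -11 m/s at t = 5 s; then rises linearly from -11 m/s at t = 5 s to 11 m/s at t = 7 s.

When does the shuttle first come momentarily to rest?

t = 1.2 s

v changes sign on 0–2 s (from -6 to 4); the graph is linear there, so v = 0 at t = 0 + (6)·(2 − 0)/(4 − -6) = 1.2 s.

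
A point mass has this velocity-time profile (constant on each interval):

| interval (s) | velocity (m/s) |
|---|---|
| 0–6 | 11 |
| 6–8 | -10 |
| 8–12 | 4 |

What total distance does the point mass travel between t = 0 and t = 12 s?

102 m

Total distance travelled is ∫|v| dt — sum the magnitudes of each area piece.
0–6 s: |11| × 6 = 66 m
6–8 s: |-10| × 2 = 20 m
8–12 s: |4| × 4 = 16 m
Total distance = 102 m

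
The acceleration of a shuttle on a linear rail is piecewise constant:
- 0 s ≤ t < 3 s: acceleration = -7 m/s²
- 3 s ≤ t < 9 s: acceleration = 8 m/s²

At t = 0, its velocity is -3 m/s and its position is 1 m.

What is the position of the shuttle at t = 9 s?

On each constant-a segment, Δv = aΔt and Δx = v₀Δt + ½aΔt²; chain segment to segment.
0–3 s: v starts -3 m/s; Δx = -3·3 + ½·-7·3² = -40.5 m; v ends -24 m/s.
3–9 s: v starts -24 m/s; Δx = -24·6 + ½·8·6² = 0 m; v ends 24 m/s.
x(9) = 1 + Σ Δx = -39.5 m.

-39.5 m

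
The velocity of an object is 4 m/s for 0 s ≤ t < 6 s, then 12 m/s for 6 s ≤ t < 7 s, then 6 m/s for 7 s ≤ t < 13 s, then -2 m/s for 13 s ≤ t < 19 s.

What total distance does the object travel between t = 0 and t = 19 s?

84 m

Total distance travelled is ∫|v| dt — sum the magnitudes of each area piece.
0–6 s: |4| × 6 = 24 m
6–7 s: |12| × 1 = 12 m
7–13 s: |6| × 6 = 36 m
13–19 s: |-2| × 6 = 12 m
Total distance = 84 m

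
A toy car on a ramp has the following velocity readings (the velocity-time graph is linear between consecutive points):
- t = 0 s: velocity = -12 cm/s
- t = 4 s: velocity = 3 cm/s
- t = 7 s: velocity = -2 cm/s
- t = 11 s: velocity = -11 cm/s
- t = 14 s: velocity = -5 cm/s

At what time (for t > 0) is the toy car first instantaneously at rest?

v changes sign on 0–4 s (from -12 to 3); the graph is linear there, so v = 0 at t = 0 + (12)·(4 − 0)/(3 − -12) = 3.2 s.

t = 3.2 s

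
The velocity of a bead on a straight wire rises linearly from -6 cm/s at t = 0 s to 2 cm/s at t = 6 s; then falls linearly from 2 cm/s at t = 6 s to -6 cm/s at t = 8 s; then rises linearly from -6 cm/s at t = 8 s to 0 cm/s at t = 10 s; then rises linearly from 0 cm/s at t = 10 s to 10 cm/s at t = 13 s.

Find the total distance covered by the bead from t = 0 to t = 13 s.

Total distance travelled is ∫|v| dt — sum the magnitudes of each area piece.
0–6 s: v = 0 at t = 4.5 s; triangle areas 13.5 + 1.5 = 15 cm
6–8 s: v = 0 at t = 6.5 s; triangle areas 0.5 + 4.5 = 5 cm
8–10 s: |½(-6 + 0)(2)| = 6 cm
10–13 s: |½(0 + 10)(3)| = 15 cm
Total distance = 41 cm

41 cm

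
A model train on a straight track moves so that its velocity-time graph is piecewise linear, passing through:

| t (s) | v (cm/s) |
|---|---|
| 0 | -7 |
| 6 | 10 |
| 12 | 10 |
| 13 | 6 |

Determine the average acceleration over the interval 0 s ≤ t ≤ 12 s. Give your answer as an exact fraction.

17/12 cm/s²

Average acceleration = Δv/Δt = (10 − -7)/(12 − 0) = 17/12 cm/s².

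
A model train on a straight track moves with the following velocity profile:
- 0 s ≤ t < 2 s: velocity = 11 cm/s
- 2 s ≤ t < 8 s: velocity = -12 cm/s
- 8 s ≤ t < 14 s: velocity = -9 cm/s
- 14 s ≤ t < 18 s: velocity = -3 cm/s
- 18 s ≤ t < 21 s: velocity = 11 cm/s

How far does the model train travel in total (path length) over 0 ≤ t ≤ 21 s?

193 cm

Distance (not displacement) is the total path length: add the absolute areas under v-t.
0–2 s: |11| × 2 = 22 cm
2–8 s: |-12| × 6 = 72 cm
8–14 s: |-9| × 6 = 54 cm
14–18 s: |-3| × 4 = 12 cm
18–21 s: |11| × 3 = 33 cm
Total distance = 193 cm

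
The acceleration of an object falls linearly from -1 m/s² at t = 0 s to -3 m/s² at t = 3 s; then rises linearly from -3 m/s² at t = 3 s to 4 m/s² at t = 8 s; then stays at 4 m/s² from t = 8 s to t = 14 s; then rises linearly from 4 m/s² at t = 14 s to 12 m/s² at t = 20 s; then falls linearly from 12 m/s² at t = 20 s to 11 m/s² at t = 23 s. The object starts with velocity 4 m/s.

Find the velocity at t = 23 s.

Δv equals the area under the a-t graph; then v = v₀ + Δv.
0–3 s: ½(-1 + -3)(3) = -6 m/s
3–8 s: ½(-3 + 4)(5) = 2.5 m/s
8–14 s: 4 × 6 = 24 m/s
14–20 s: ½(4 + 12)(6) = 48 m/s
20–23 s: ½(12 + 11)(3) = 34.5 m/s
Δv = 103 m/s, so v(23) = 4 + (103) = 107 m/s.

107 m/s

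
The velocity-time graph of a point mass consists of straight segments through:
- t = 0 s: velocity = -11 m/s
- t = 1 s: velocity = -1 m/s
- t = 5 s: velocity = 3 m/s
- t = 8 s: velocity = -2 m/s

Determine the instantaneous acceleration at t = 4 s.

Acceleration is the slope of the v-t graph on 1–5 s: (3 − -1)/(5 − 1) = 1 m/s².

1 m/s²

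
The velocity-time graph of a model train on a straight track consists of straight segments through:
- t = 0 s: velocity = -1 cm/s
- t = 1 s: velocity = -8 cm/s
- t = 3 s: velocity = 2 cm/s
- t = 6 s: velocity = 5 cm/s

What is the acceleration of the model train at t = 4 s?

1 cm/s²

Acceleration is the slope of the v-t graph on 3–6 s: (5 − 2)/(6 − 3) = 1 cm/s².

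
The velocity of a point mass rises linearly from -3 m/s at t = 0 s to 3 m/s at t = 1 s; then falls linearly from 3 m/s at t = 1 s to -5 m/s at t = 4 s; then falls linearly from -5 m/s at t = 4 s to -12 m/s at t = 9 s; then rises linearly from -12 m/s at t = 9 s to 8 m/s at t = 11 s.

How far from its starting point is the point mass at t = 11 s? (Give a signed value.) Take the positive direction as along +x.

Displacement is the signed area under the v-t curve.
0–1 s: ½(-3 + 3)(1) = 0 m
1–4 s: ½(3 + -5)(3) = -3 m
4–9 s: ½(-5 + -12)(5) = -42.5 m
9–11 s: ½(-12 + 8)(2) = -4 m
Net displacement = -49.5 m

-49.5 m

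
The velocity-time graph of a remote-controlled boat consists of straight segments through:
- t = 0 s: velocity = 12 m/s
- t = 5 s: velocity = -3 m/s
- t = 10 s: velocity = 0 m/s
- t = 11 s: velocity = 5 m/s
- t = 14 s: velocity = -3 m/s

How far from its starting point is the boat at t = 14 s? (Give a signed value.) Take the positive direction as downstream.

Displacement is the signed area under the v-t curve.
0–5 s: ½(12 + -3)(5) = 22.5 m
5–10 s: ½(-3 + 0)(5) = -7.5 m
10–11 s: ½(0 + 5)(1) = 2.5 m
11–14 s: ½(5 + -3)(3) = 3 m
Net displacement = 20.5 m

20.5 m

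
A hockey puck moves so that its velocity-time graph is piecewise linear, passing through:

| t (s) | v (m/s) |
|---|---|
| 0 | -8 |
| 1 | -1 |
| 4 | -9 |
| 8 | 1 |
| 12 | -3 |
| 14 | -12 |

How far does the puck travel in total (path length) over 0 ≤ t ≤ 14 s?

55.9 m

Total distance travelled is ∫|v| dt — sum the magnitudes of each area piece.
0–1 s: |½(-8 + -1)(1)| = 4.5 m
1–4 s: |½(-1 + -9)(3)| = 15 m
4–8 s: v = 0 at t = 7.6 s; triangle areas 16.2 + 0.2 = 16.4 m
8–12 s: v = 0 at t = 9 s; triangle areas 0.5 + 4.5 = 5 m
12–14 s: |½(-3 + -12)(2)| = 15 m
Total distance = 55.9 m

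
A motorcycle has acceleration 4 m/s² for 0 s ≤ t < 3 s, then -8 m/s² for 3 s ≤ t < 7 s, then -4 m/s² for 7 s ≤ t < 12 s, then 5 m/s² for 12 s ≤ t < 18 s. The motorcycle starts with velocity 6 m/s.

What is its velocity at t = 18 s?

-4 m/s

Δv equals the area under the a-t graph; then v = v₀ + Δv.
0–3 s: 4 × 3 = 12 m/s
3–7 s: -8 × 4 = -32 m/s
7–12 s: -4 × 5 = -20 m/s
12–18 s: 5 × 6 = 30 m/s
Δv = -10 m/s, so v(18) = 6 + (-10) = -4 m/s.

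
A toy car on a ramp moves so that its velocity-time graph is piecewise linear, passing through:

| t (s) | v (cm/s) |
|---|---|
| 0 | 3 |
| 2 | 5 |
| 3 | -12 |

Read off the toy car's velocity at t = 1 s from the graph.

4 cm/s

On 0–2 s the graph is linear from 3 to 5 cm/s: v(1) = 3 + (5 − 3)·(1 − 0)/(2 − 0) = 4 cm/s.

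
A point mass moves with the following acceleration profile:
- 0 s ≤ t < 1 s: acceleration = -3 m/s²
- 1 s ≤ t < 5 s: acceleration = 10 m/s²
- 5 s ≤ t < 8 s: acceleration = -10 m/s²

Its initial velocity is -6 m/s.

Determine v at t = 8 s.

Δv equals the area under the a-t graph; then v = v₀ + Δv.
0–1 s: -3 × 1 = -3 m/s
1–5 s: 10 × 4 = 40 m/s
5–8 s: -10 × 3 = -30 m/s
Δv = 7 m/s, so v(8) = -6 + (7) = 1 m/s.

1 m/s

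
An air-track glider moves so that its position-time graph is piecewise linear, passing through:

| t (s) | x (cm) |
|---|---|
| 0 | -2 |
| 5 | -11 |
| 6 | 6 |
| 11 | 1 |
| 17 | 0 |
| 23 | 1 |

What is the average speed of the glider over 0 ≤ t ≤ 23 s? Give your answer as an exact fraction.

33/23 cm/s

Average speed = (total path length)/(elapsed time); on a piecewise-linear x-t graph the path length is Σ|Δx|.
0–5 s: |Δx| = |-11 − -2| = 9 cm
5–6 s: |Δx| = |6 − -11| = 17 cm
6–11 s: |Δx| = |1 − 6| = 5 cm
11–17 s: |Δx| = |0 − 1| = 1 cm
17–23 s: |Δx| = |1 − 0| = 1 cm
Total path = 33 cm; average speed = 33/23 = 33/23 cm/s.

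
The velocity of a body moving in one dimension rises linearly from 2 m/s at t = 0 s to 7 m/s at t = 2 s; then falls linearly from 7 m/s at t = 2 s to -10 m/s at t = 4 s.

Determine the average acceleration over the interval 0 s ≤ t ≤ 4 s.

-3 m/s²

Average acceleration = Δv/Δt = (-10 − 2)/(4 − 0) = -3 m/s².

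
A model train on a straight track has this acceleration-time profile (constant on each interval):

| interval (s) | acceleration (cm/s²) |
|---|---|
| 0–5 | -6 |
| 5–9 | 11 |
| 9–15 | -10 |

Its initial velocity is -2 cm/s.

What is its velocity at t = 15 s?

-48 cm/s

Δv equals the area under the a-t graph; then v = v₀ + Δv.
0–5 s: -6 × 5 = -30 cm/s
5–9 s: 11 × 4 = 44 cm/s
9–15 s: -10 × 6 = -60 cm/s
Δv = -46 cm/s, so v(15) = -2 + (-46) = -48 cm/s.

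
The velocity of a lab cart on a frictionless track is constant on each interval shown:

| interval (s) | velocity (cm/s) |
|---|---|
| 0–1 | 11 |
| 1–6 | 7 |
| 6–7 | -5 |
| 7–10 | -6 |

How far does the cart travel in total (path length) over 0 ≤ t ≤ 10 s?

69 cm

Distance (not displacement) is the total path length: add the absolute areas under v-t.
0–1 s: |11| × 1 = 11 cm
1–6 s: |7| × 5 = 35 cm
6–7 s: |-5| × 1 = 5 cm
7–10 s: |-6| × 3 = 18 cm
Total distance = 69 cm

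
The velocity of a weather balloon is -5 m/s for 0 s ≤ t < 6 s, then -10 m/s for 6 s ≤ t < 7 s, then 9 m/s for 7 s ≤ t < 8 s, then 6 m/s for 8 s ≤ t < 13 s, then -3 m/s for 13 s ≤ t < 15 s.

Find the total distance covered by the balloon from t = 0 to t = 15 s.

85 m

Total distance travelled is ∫|v| dt — sum the magnitudes of each area piece.
0–6 s: |-5| × 6 = 30 m
6–7 s: |-10| × 1 = 10 m
7–8 s: |9| × 1 = 9 m
8–13 s: |6| × 5 = 30 m
13–15 s: |-3| × 2 = 6 m
Total distance = 85 m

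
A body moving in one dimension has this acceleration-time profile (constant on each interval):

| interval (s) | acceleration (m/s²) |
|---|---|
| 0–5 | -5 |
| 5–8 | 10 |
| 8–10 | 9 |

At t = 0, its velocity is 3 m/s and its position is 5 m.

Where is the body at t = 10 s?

-29.5 m

On each constant-a segment, Δv = aΔt and Δx = v₀Δt + ½aΔt²; chain segment to segment.
0–5 s: v starts 3 m/s; Δx = 3·5 + ½·-5·5² = -47.5 m; v ends -22 m/s.
5–8 s: v starts -22 m/s; Δx = -22·3 + ½·10·3² = -21 m; v ends 8 m/s.
8–10 s: v starts 8 m/s; Δx = 8·2 + ½·9·2² = 34 m; v ends 26 m/s.
x(10) = 5 + Σ Δx = -29.5 m.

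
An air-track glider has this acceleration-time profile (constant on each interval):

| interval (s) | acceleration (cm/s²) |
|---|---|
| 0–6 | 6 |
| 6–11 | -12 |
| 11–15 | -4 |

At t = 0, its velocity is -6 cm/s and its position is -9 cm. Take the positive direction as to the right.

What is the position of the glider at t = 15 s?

-89 cm

On each constant-a segment, Δv = aΔt and Δx = v₀Δt + ½aΔt²; chain segment to segment.
0–6 s: v starts -6 cm/s; Δx = -6·6 + ½·6·6² = 72 cm; v ends 30 cm/s.
6–11 s: v starts 30 cm/s; Δx = 30·5 + ½·-12·5² = 0 cm; v ends -30 cm/s.
11–15 s: v starts -30 cm/s; Δx = -30·4 + ½·-4·4² = -152 cm; v ends -46 cm/s.
x(15) = -9 + Σ Δx = -89 cm.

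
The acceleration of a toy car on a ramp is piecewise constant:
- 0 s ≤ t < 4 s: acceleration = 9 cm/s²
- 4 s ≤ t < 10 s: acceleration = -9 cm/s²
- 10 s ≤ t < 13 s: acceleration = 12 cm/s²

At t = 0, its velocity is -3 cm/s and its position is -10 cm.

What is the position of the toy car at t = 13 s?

77 cm

On each constant-a segment, Δv = aΔt and Δx = v₀Δt + ½aΔt²; chain segment to segment.
0–4 s: v starts -3 cm/s; Δx = -3·4 + ½·9·4² = 60 cm; v ends 33 cm/s.
4–10 s: v starts 33 cm/s; Δx = 33·6 + ½·-9·6² = 36 cm; v ends -21 cm/s.
10–13 s: v starts -21 cm/s; Δx = -21·3 + ½·12·3² = -9 cm; v ends 15 cm/s.
x(13) = -10 + Σ Δx = 77 cm.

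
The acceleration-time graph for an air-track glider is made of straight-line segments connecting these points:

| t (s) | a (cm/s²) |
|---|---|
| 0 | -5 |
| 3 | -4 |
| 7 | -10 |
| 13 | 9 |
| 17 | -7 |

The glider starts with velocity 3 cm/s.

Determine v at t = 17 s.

Δv equals the area under the a-t graph; then v = v₀ + Δv.
0–3 s: ½(-5 + -4)(3) = -13.5 cm/s
3–7 s: ½(-4 + -10)(4) = -28 cm/s
7–13 s: ½(-10 + 9)(6) = -3 cm/s
13–17 s: ½(9 + -7)(4) = 4 cm/s
Δv = -40.5 cm/s, so v(17) = 3 + (-40.5) = -37.5 cm/s.

-37.5 cm/s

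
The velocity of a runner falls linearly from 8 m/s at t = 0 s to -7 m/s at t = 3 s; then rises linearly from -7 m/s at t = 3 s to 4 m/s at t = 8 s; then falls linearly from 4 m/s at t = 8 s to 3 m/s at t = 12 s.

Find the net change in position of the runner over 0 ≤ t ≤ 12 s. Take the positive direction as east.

8 m

Net displacement equals the area under the velocity-time graph (areas below the axis count negative).
0–3 s: ½(8 + -7)(3) = 1.5 m
3–8 s: ½(-7 + 4)(5) = -7.5 m
8–12 s: ½(4 + 3)(4) = 14 m
Net displacement = 8 m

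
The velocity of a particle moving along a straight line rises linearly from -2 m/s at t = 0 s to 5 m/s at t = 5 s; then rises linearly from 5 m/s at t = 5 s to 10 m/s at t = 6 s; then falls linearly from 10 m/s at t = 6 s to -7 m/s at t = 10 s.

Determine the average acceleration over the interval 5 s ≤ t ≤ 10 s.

-2.4 m/s²

Average acceleration = Δv/Δt = (-7 − 5)/(10 − 5) = -2.4 m/s².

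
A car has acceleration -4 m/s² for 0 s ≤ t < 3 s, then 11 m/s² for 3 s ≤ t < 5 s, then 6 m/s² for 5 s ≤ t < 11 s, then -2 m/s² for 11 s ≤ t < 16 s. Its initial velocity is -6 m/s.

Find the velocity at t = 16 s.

30 m/s

Δv equals the area under the a-t graph; then v = v₀ + Δv.
0–3 s: -4 × 3 = -12 m/s
3–5 s: 11 × 2 = 22 m/s
5–11 s: 6 × 6 = 36 m/s
11–16 s: -2 × 5 = -10 m/s
Δv = 36 m/s, so v(16) = -6 + (36) = 30 m/s.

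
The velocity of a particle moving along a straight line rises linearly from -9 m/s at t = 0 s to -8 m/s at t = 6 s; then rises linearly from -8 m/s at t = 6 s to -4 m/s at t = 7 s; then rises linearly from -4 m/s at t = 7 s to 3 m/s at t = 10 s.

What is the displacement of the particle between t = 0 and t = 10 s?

Displacement is the signed area under the v-t curve.
0–6 s: ½(-9 + -8)(6) = -51 m
6–7 s: ½(-8 + -4)(1) = -6 m
7–10 s: ½(-4 + 3)(3) = -1.5 m
Net displacement = -58.5 m

-58.5 m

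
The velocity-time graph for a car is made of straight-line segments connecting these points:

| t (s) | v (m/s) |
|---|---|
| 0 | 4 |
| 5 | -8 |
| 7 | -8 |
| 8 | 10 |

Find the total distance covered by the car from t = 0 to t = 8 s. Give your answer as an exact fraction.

Distance (not displacement) is the total path length: add the absolute areas under v-t.
0–5 s: v = 0 at t = 5/3 s; triangle areas 10/3 + 40/3 = 50/3 m
5–7 s: |-8| × 2 = 16 m
7–8 s: v = 0 at t = 67/9 s; triangle areas 16/9 + 25/9 = 41/9 m
Total distance = 335/9 m

335/9 m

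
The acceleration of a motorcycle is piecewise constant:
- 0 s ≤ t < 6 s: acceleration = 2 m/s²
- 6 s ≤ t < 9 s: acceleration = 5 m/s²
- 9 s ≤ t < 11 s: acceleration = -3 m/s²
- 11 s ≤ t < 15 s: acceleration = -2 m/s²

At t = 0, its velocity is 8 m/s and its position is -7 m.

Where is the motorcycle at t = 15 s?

323.5 m

On each constant-a segment, Δv = aΔt and Δx = v₀Δt + ½aΔt²; chain segment to segment.
0–6 s: v starts 8 m/s; Δx = 8·6 + ½·2·6² = 84 m; v ends 20 m/s.
6–9 s: v starts 20 m/s; Δx = 20·3 + ½·5·3² = 82.5 m; v ends 35 m/s.
9–11 s: v starts 35 m/s; Δx = 35·2 + ½·-3·2² = 64 m; v ends 29 m/s.
11–15 s: v starts 29 m/s; Δx = 29·4 + ½·-2·4² = 100 m; v ends 21 m/s.
x(15) = -7 + Σ Δx = 323.5 m.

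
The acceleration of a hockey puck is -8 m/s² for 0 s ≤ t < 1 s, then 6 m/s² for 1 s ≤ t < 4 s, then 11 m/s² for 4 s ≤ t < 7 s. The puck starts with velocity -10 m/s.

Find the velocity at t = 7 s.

Δv equals the area under the a-t graph; then v = v₀ + Δv.
0–1 s: -8 × 1 = -8 m/s
1–4 s: 6 × 3 = 18 m/s
4–7 s: 11 × 3 = 33 m/s
Δv = 43 m/s, so v(7) = -10 + (43) = 33 m/s.

33 m/s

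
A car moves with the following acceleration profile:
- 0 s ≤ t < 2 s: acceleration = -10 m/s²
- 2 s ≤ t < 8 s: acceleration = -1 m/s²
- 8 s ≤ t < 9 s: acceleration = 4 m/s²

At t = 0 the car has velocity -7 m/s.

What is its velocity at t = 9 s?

-29 m/s

Δv equals the area under the a-t graph; then v = v₀ + Δv.
0–2 s: -10 × 2 = -20 m/s
2–8 s: -1 × 6 = -6 m/s
8–9 s: 4 × 1 = 4 m/s
Δv = -22 m/s, so v(9) = -7 + (-22) = -29 m/s.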